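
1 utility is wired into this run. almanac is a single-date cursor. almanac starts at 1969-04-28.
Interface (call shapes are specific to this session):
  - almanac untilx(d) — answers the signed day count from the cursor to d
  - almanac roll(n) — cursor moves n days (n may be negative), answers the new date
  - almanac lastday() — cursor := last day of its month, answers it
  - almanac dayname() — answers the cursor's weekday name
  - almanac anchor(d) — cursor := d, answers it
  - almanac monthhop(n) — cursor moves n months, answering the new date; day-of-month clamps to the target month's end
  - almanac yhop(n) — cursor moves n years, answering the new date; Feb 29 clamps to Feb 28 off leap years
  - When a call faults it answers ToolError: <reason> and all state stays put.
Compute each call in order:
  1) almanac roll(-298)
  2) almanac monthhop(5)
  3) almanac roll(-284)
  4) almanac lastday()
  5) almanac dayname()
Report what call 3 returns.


> almanac roll n→-298
:: 1968-07-04
> almanac monthhop n→5
:: 1968-12-04
> almanac roll n→-284
:: 1968-02-24
> almanac lastday
:: 1968-02-29
> almanac dayname
:: Thursday

Answer: 1968-02-24


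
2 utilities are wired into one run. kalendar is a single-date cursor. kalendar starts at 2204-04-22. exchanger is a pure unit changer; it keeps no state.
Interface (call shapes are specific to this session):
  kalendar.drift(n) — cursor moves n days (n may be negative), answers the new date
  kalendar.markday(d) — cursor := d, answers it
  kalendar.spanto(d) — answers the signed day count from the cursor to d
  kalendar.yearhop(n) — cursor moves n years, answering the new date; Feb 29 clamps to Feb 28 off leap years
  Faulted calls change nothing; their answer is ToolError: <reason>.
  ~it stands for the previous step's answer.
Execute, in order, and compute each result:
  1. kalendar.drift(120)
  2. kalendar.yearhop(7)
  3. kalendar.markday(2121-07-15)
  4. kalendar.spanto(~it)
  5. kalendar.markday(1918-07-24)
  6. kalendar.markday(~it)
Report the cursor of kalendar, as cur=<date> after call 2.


I use drift(n=120), and get 2204-08-20.
I try yearhop(n=7), — result: 2211-08-20.
Now I run markday(d=2121-07-15), giving 2121-07-15.
I try spanto(d=~it), and see 0.
Next I call markday(d=1918-07-24), and see 1918-07-24.
Calling markday(d=~it), and see 1918-07-24.

Answer: cur=2211-08-20


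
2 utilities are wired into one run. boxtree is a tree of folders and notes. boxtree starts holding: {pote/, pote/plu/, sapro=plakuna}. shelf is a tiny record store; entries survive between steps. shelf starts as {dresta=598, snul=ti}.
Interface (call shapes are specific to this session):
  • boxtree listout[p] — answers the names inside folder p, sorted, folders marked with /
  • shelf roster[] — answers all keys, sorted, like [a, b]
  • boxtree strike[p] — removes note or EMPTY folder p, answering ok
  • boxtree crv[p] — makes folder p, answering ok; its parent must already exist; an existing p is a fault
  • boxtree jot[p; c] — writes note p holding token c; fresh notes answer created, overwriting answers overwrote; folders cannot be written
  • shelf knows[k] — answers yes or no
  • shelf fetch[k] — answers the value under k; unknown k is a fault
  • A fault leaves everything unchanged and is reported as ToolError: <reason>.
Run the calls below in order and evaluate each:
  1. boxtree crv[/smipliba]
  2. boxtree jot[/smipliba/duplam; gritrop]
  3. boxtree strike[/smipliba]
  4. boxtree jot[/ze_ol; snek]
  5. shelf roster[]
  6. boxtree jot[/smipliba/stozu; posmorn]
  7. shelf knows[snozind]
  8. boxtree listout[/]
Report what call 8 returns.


;; boxtree crv(p=/smipliba) => ok
;; boxtree jot(p=/smipliba/duplam, c=gritrop) => created
;; boxtree strike(p=/smipliba) => ToolError: not empty
;; boxtree jot(p=/ze_ol, c=snek) => created
;; shelf roster() => [dresta, snul]
;; boxtree jot(p=/smipliba/stozu, c=posmorn) => created
;; shelf knows(k=snozind) => no
;; boxtree listout(p=/) => [pote/, sapro, smipliba/, ze_ol]

Answer: [pote/, sapro, smipliba/, ze_ol]


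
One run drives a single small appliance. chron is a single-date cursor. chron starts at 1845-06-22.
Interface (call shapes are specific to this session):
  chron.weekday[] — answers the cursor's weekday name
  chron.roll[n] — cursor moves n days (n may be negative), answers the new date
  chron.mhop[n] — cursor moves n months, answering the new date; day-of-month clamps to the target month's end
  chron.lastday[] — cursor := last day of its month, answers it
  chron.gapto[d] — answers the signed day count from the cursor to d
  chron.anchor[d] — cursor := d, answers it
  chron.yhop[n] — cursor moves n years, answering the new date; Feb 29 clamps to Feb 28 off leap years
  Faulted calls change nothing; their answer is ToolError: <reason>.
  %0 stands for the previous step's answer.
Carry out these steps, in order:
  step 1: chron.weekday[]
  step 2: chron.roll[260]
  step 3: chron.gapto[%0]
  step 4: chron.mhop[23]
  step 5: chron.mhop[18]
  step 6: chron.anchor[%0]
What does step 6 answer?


> chron.weekday
  Sunday
> chron.roll n: 260
  1846-03-09
> chron.gapto d: %0
  0
> chron.mhop n: 23
  1848-02-09
> chron.mhop n: 18
  1849-08-09
> chron.anchor d: %0
  1849-08-09

Answer: 1849-08-09


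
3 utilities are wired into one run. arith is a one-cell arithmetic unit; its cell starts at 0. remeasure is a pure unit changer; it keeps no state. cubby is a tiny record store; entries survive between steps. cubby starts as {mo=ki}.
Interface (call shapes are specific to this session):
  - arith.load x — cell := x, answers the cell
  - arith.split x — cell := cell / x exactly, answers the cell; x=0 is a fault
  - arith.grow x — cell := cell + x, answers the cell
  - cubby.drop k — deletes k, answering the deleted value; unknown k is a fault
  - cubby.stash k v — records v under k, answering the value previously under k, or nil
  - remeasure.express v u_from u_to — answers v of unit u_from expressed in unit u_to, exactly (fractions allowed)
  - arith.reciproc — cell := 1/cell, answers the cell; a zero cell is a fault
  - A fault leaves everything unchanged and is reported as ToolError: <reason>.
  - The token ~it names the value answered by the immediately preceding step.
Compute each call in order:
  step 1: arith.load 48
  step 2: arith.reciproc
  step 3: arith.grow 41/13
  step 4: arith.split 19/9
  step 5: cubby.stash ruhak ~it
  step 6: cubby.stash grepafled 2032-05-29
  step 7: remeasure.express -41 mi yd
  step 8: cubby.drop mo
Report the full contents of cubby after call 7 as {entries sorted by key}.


Answer: {grepafled=2032-05-29, mo=ki, ruhak=5943/3952}

Derivation:
# 1. load(x→48) => 48
# 2. reciproc() => 1/48
# 3. grow(x→41/13) => 1981/624
# 4. split(x→19/9) => 5943/3952
# 5. stash(k→ruhak, v→~it) => nil
# 6. stash(k→grepafled, v→2032-05-29) => nil
# 7. express(v→-41, u_from→mi, u_to→yd) => -72160
# 8. drop(k→mo) => ki


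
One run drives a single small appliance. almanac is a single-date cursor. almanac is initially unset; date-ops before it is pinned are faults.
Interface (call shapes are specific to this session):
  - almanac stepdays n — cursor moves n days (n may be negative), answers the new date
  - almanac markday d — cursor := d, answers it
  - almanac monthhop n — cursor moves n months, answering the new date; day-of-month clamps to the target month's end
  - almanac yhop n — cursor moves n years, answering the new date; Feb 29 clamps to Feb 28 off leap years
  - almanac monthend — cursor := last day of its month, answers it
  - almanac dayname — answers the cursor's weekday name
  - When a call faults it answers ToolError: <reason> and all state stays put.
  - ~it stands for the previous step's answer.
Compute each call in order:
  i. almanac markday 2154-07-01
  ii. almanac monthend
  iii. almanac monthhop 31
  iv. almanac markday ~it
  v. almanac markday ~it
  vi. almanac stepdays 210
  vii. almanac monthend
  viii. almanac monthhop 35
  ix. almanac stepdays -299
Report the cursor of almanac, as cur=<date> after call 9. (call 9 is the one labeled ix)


Now I run almanac markday with 2154-07-01, → 2154-07-01.
I try almanac monthend, and observe 2154-07-31.
Now I run almanac monthhop with 31, which returns 2157-02-28.
Now I run almanac markday with ~it, and observe 2157-02-28.
I call almanac markday with ~it, and get 2157-02-28.
I invoke almanac stepdays with 210, giving 2157-09-26.
Then almanac monthend(), → 2157-09-30.
Using almanac monthhop with 35, → 2160-08-30.
I use almanac stepdays with -299: 2159-11-05.

Answer: cur=2159-11-05


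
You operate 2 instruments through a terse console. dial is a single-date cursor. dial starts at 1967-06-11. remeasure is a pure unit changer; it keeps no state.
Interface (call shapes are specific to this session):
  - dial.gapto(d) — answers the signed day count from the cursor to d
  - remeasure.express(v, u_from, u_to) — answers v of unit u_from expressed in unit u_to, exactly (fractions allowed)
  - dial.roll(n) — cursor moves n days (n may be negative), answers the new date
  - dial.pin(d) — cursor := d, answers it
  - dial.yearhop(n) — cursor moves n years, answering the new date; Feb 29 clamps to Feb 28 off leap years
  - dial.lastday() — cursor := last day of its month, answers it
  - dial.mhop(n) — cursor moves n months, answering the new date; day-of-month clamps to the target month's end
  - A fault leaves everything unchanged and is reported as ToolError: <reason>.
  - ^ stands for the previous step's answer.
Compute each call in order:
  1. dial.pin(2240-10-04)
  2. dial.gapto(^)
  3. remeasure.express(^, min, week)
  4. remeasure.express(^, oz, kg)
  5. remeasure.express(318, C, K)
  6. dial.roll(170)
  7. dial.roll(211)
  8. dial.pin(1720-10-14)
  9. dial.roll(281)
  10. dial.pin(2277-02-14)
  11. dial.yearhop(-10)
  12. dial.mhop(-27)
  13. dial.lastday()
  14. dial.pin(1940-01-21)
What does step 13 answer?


Answer: 2264-11-30

Derivation:
>> dial.pin(d='2240-10-04')
<< 2240-10-04
>> dial.gapto(d='^')
<< 0
>> remeasure.express(v='^', u_from='min', u_to='week')
<< 0
>> remeasure.express(v='^', u_from='oz', u_to='kg')
<< 0
>> remeasure.express(v='318', u_from='C', u_to='K')
<< 11823/20
>> dial.roll(n='170')
<< 2241-03-23
>> dial.roll(n='211')
<< 2241-10-20
>> dial.pin(d='1720-10-14')
<< 1720-10-14
>> dial.roll(n='281')
<< 1721-07-22
>> dial.pin(d='2277-02-14')
<< 2277-02-14
>> dial.yearhop(n='-10')
<< 2267-02-14
>> dial.mhop(n='-27')
<< 2264-11-14
>> dial.lastday()
<< 2264-11-30
>> dial.pin(d='1940-01-21')
<< 1940-01-21


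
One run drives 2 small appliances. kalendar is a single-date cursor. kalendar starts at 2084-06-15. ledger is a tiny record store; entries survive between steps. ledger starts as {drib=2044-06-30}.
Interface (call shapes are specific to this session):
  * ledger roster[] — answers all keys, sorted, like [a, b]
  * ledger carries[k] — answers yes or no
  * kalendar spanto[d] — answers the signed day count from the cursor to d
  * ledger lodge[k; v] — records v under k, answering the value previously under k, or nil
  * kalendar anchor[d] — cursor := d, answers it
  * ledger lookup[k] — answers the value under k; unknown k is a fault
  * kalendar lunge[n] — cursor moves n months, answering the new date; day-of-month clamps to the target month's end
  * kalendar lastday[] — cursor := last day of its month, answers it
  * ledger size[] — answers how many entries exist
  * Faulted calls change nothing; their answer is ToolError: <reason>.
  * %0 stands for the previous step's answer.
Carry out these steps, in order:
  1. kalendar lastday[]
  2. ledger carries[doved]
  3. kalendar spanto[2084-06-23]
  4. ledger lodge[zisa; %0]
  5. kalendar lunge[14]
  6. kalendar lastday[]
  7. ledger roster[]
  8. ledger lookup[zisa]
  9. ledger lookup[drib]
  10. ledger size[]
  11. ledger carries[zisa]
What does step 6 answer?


Answer: 2085-08-31

Derivation:
// kalendar lastday() ~> 2084-06-30
// ledger carries(doved) ~> no
// kalendar spanto(2084-06-23) ~> -7
// ledger lodge(zisa, %0) ~> nil
// kalendar lunge(14) ~> 2085-08-30
// kalendar lastday() ~> 2085-08-31
// ledger roster() ~> [drib, zisa]
// ledger lookup(zisa) ~> -7
// ledger lookup(drib) ~> 2044-06-30
// ledger size() ~> 2
// ledger carries(zisa) ~> yes


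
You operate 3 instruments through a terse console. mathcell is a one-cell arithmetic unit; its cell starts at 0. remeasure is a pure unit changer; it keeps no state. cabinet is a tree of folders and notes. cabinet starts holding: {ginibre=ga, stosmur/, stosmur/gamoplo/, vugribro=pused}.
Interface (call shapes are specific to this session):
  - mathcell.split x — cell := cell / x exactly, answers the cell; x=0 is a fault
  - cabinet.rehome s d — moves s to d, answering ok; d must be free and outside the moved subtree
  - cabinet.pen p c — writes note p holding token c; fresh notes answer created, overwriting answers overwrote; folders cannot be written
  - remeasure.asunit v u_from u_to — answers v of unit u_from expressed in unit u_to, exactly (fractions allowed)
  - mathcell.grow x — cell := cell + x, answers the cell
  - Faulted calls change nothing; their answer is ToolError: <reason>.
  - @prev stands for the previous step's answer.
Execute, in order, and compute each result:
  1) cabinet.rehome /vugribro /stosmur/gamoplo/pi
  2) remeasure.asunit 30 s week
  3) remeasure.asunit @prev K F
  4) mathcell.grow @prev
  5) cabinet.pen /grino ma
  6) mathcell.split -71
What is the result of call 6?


Answer: 5148303/795200

Derivation:
>> cabinet.rehome(s→/vugribro, d→/stosmur/gamoplo/pi)
<< ok
>> remeasure.asunit(v→30, u_from→s, u_to→week)
<< 1/20160
>> remeasure.asunit(v→@prev, u_from→K, u_to→F)
<< -5148303/11200
>> mathcell.grow(x→@prev)
<< -5148303/11200
>> cabinet.pen(p→/grino, c→ma)
<< created
>> mathcell.split(x→-71)
<< 5148303/795200


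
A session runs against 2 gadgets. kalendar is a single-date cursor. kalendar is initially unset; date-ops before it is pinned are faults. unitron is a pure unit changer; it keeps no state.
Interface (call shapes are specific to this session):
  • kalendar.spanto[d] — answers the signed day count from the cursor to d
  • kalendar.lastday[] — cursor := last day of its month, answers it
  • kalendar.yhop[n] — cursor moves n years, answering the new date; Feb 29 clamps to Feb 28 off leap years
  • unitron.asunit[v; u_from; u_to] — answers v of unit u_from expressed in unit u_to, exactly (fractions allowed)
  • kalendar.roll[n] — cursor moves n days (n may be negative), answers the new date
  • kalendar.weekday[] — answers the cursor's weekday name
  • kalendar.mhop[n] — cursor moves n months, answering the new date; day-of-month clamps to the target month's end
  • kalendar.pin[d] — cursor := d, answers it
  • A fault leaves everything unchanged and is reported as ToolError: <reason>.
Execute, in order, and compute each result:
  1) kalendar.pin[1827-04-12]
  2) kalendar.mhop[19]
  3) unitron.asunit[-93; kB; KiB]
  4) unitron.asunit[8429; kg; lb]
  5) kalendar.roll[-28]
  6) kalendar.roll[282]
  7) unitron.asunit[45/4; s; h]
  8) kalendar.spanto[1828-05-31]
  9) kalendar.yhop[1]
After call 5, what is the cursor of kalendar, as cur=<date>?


Answer: cur=1828-10-15

Derivation:
>> kalendar.pin(d: 1827-04-12)
<< 1827-04-12
>> kalendar.mhop(n: 19)
<< 1828-11-12
>> unitron.asunit(v: -93, u_from: kB, u_to: KiB)
<< -11625/128
>> unitron.asunit(v: 8429, u_from: kg, u_to: lb)
<< 842900000000/45359237
>> kalendar.roll(n: -28)
<< 1828-10-15
>> kalendar.roll(n: 282)
<< 1829-07-24
>> unitron.asunit(v: 45/4, u_from: s, u_to: h)
<< 1/320
>> kalendar.spanto(d: 1828-05-31)
<< -419
>> kalendar.yhop(n: 1)
<< 1830-07-24


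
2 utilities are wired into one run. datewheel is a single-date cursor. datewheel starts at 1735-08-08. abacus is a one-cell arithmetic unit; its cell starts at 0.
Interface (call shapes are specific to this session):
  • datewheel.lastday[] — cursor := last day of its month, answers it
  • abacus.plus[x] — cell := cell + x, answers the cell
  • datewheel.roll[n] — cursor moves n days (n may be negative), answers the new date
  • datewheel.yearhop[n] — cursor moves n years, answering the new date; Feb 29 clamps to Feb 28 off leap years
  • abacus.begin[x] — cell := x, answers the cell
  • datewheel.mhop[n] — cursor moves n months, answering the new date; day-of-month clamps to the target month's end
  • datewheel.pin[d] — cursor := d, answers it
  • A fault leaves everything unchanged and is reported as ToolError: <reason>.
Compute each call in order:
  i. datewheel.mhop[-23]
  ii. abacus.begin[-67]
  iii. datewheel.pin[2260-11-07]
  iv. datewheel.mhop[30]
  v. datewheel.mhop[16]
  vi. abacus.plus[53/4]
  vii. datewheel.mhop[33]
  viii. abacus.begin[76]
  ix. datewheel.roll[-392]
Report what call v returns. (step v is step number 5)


Do: mhop[n=-23]
See: 1733-09-08
Do: begin[x=-67]
See: -67
Do: pin[d=2260-11-07]
See: 2260-11-07
Do: mhop[n=30]
See: 2263-05-07
Do: mhop[n=16]
See: 2264-09-07
Do: plus[x=53/4]
See: -215/4
Do: mhop[n=33]
See: 2267-06-07
Do: begin[x=76]
See: 76
Do: roll[n=-392]
See: 2266-05-11

Answer: 2264-09-07


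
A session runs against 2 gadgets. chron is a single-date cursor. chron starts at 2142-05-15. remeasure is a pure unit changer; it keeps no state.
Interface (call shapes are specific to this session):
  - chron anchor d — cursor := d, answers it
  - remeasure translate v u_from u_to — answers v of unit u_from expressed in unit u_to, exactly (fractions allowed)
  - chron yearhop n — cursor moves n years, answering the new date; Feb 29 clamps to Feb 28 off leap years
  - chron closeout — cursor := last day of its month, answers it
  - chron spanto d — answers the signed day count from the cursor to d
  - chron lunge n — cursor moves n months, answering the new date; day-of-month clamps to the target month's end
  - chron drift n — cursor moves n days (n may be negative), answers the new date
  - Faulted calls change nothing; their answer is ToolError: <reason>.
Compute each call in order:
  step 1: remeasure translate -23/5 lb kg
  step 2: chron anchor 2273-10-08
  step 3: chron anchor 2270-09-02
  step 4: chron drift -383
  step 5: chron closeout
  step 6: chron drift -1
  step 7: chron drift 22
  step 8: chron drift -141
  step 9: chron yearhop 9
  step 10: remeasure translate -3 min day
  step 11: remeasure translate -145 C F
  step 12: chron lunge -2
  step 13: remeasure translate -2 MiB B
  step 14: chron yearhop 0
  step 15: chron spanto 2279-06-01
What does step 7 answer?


Answer: 2269-09-21

Derivation:
Act: remeasure translate[v='-23/5'; u_from='lb'; u_to='kg']
Obs: -1043262451/500000000
Act: chron anchor[d='2273-10-08']
Obs: 2273-10-08
Act: chron anchor[d='2270-09-02']
Obs: 2270-09-02
Act: chron drift[n='-383']
Obs: 2269-08-15
Act: chron closeout[]
Obs: 2269-08-31
Act: chron drift[n='-1']
Obs: 2269-08-30
Act: chron drift[n='22']
Obs: 2269-09-21
Act: chron drift[n='-141']
Obs: 2269-05-03
Act: chron yearhop[n='9']
Obs: 2278-05-03
Act: remeasure translate[v='-3'; u_from='min'; u_to='day']
Obs: -1/480
Act: remeasure translate[v='-145'; u_from='C'; u_to='F']
Obs: -229
Act: chron lunge[n='-2']
Obs: 2278-03-03
Act: remeasure translate[v='-2'; u_from='MiB'; u_to='B']
Obs: -2097152
Act: chron yearhop[n='0']
Obs: 2278-03-03
Act: chron spanto[d='2279-06-01']
Obs: 455


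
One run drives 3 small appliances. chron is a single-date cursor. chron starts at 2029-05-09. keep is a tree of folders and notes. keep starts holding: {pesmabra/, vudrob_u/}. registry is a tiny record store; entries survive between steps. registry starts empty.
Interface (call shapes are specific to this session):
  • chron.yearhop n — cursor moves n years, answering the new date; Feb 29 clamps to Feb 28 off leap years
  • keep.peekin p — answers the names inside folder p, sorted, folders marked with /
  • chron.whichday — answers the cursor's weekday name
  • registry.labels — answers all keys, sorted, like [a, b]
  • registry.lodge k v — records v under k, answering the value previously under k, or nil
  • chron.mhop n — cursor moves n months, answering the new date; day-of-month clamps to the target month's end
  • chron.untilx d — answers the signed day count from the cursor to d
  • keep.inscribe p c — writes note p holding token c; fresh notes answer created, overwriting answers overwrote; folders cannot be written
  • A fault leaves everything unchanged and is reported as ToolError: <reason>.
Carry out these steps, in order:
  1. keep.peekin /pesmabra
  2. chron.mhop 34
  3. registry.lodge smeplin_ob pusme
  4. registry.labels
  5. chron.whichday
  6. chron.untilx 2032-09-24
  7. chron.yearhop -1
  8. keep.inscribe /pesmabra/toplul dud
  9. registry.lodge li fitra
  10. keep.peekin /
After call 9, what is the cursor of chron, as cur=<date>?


Answer: cur=2031-03-09

Derivation:
% peekin(p: /pesmabra) => []
% mhop(n: 34) => 2032-03-09
% lodge(k: smeplin_ob, v: pusme) => nil
% labels() => [smeplin_ob]
% whichday() => Tuesday
% untilx(d: 2032-09-24) => 199
% yearhop(n: -1) => 2031-03-09
% inscribe(p: /pesmabra/toplul, c: dud) => created
% lodge(k: li, v: fitra) => nil
% peekin(p: /) => [pesmabra/, vudrob_u/]


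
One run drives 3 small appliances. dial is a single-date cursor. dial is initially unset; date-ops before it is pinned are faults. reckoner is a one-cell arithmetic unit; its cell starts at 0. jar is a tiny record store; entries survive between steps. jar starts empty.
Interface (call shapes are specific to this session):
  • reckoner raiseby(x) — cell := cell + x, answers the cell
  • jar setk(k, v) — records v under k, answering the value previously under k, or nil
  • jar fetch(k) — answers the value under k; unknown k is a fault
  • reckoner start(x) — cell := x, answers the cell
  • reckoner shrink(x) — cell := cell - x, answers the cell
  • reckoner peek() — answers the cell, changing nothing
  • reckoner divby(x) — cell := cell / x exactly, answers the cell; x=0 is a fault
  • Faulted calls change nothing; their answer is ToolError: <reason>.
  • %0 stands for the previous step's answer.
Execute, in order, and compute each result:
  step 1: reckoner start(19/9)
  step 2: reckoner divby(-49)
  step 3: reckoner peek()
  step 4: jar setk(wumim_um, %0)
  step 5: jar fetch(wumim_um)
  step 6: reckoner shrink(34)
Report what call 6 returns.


Answer: -15013/441

Derivation:
# reckoner start(x: 19/9) -> 19/9
# reckoner divby(x: -49) -> -19/441
# reckoner peek() -> -19/441
# jar setk(k: wumim_um, v: %0) -> nil
# jar fetch(k: wumim_um) -> -19/441
# reckoner shrink(x: 34) -> -15013/441


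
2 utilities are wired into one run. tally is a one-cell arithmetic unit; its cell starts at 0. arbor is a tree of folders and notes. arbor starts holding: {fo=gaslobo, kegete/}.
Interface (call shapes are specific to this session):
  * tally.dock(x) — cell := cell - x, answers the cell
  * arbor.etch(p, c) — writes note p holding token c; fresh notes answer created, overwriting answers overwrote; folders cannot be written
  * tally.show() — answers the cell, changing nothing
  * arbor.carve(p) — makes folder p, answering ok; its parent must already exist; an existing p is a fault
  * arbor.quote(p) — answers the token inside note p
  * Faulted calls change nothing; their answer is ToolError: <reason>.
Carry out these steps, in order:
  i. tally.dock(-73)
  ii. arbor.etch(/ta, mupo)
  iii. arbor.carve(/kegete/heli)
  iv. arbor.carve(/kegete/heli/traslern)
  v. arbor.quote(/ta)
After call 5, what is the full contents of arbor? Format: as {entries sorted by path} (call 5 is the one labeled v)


I invoke tally.dock using x=-73, giving 73.
Using arbor.etch using p=/ta, c=mupo, giving created.
I use arbor.carve using p=/kegete/heli, and observe ok.
I use arbor.carve using p=/kegete/heli/traslern, and see ok.
I try arbor.quote using p=/ta, which returns mupo.

Answer: {fo=gaslobo, kegete/, kegete/heli/, kegete/heli/traslern/, ta=mupo}


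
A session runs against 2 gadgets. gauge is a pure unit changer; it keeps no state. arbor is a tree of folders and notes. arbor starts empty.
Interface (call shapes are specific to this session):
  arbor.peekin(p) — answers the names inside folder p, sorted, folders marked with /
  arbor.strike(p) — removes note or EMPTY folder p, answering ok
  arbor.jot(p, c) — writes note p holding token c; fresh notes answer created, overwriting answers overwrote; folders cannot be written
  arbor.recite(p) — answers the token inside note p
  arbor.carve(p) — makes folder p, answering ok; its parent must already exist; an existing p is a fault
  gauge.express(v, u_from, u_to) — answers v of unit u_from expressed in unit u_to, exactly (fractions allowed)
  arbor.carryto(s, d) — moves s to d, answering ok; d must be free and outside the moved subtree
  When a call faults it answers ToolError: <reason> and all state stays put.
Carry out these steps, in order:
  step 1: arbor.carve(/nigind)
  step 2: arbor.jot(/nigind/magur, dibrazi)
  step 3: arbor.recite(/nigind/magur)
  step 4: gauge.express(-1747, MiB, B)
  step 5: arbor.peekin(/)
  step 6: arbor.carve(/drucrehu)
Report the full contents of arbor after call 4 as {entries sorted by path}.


Do: arbor.carve[p=/nigind]
See: ok
Do: arbor.jot[p=/nigind/magur; c=dibrazi]
See: created
Do: arbor.recite[p=/nigind/magur]
See: dibrazi
Do: gauge.express[v=-1747; u_from=MiB; u_to=B]
See: -1831862272
Do: arbor.peekin[p=/]
See: [nigind/]
Do: arbor.carve[p=/drucrehu]
See: ok

Answer: {nigind/, nigind/magur=dibrazi}


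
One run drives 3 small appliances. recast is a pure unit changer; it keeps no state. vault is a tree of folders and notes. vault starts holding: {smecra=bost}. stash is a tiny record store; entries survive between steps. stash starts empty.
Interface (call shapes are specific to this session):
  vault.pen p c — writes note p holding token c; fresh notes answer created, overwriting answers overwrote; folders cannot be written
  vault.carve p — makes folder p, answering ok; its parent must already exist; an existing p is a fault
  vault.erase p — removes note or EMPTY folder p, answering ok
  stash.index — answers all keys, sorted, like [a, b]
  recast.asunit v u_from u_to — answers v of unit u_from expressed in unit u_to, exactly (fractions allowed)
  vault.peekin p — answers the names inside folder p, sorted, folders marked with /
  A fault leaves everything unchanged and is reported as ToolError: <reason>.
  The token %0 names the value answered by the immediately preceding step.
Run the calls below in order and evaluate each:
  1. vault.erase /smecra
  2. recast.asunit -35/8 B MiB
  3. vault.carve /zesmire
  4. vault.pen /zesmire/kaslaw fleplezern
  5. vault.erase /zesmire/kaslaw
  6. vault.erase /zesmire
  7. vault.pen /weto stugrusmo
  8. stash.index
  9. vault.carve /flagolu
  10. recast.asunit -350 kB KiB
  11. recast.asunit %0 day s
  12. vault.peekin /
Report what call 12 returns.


CALL vault.erase[/smecra]
RET  ok
CALL recast.asunit[-35/8; B; MiB]
RET  -35/8388608
CALL vault.carve[/zesmire]
RET  ok
CALL vault.pen[/zesmire/kaslaw; fleplezern]
RET  created
CALL vault.erase[/zesmire/kaslaw]
RET  ok
CALL vault.erase[/zesmire]
RET  ok
CALL vault.pen[/weto; stugrusmo]
RET  created
CALL stash.index[]
RET  []
CALL vault.carve[/flagolu]
RET  ok
CALL recast.asunit[-350; kB; KiB]
RET  -21875/64
CALL recast.asunit[%0; day; s]
RET  -29531250
CALL vault.peekin[/]
RET  [flagolu/, weto]

Answer: [flagolu/, weto]


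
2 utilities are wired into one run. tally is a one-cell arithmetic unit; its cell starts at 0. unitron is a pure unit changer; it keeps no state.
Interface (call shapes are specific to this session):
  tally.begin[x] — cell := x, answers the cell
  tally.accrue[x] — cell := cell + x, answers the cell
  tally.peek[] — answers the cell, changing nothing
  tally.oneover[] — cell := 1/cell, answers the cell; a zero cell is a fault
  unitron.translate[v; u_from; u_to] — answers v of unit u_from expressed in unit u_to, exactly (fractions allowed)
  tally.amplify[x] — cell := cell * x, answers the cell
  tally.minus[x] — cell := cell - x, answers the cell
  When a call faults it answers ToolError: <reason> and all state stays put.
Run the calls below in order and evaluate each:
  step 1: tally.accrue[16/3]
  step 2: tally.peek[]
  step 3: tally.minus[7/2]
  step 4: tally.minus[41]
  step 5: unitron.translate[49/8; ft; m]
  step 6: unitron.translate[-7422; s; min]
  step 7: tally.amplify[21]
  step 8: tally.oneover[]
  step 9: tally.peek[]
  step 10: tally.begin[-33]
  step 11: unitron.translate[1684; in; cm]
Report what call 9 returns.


! accrue(16/3) == 16/3
! peek() == 16/3
! minus(7/2) == 11/6
! minus(41) == -235/6
! translate(49/8, ft, m) == 18669/10000
! translate(-7422, s, min) == -1237/10
! amplify(21) == -1645/2
! oneover() == -2/1645
! peek() == -2/1645
! begin(-33) == -33
! translate(1684, in, cm) == 106934/25

Answer: -2/1645


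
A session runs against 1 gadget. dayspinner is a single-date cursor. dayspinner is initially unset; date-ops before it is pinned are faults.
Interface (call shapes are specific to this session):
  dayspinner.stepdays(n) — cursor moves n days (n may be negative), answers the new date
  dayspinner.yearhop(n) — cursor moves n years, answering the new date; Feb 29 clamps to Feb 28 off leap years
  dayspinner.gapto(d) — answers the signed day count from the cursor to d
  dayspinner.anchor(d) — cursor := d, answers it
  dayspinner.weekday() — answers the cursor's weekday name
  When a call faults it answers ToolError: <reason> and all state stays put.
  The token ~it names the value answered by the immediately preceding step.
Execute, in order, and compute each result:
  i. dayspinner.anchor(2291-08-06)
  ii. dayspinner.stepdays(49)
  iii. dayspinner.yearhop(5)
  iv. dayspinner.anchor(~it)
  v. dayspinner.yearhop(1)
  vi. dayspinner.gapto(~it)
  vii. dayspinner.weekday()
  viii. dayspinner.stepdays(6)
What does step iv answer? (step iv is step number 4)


Answer: 2296-09-24

Derivation:
Calling anchor using 2291-08-06, and see 2291-08-06.
I try stepdays using 49, and see 2291-09-24.
Invoking yearhop using 5, → 2296-09-24.
Invoking anchor using ~it, and see 2296-09-24.
Now I run yearhop using 1: 2297-09-24.
Invoking gapto using ~it, — result: 0.
I run weekday(), — result: Friday.
Calling stepdays using 6, giving 2297-09-30.


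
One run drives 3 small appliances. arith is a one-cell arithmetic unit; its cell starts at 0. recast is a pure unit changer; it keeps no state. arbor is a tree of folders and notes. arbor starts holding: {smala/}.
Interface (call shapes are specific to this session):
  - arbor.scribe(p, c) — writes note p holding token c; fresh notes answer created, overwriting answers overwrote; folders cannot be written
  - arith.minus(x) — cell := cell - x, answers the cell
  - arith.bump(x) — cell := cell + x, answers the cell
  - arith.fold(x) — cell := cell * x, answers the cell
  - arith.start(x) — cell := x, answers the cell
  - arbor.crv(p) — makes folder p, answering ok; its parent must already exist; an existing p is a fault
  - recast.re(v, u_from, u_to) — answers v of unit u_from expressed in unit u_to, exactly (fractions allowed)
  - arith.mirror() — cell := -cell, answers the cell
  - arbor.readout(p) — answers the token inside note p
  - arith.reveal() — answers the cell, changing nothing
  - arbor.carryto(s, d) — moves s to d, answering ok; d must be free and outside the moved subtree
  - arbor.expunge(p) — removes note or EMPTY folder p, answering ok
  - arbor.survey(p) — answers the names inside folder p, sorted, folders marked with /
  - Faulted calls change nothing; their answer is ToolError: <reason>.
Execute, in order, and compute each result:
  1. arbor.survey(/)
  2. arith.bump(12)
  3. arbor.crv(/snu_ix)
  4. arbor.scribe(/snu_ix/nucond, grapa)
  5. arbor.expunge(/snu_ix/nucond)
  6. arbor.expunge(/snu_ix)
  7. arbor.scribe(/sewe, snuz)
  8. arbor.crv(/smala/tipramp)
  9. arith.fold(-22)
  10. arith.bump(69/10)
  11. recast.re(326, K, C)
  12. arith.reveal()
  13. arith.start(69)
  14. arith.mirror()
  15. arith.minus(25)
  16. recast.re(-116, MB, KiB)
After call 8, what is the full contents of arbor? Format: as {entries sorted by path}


Answer: {sewe=snuz, smala/, smala/tipramp/}

Derivation:
→ arbor.survey(p→/)
← [smala/]
→ arith.bump(x→12)
← 12
→ arbor.crv(p→/snu_ix)
← ok
→ arbor.scribe(p→/snu_ix/nucond, c→grapa)
← created
→ arbor.expunge(p→/snu_ix/nucond)
← ok
→ arbor.expunge(p→/snu_ix)
← ok
→ arbor.scribe(p→/sewe, c→snuz)
← created
→ arbor.crv(p→/smala/tipramp)
← ok
→ arith.fold(x→-22)
← -264
→ arith.bump(x→69/10)
← -2571/10
→ recast.re(v→326, u_from→K, u_to→C)
← 1057/20
→ arith.reveal()
← -2571/10
→ arith.start(x→69)
← 69
→ arith.mirror()
← -69
→ arith.minus(x→25)
← -94
→ recast.re(v→-116, u_from→MB, u_to→KiB)
← -453125/4


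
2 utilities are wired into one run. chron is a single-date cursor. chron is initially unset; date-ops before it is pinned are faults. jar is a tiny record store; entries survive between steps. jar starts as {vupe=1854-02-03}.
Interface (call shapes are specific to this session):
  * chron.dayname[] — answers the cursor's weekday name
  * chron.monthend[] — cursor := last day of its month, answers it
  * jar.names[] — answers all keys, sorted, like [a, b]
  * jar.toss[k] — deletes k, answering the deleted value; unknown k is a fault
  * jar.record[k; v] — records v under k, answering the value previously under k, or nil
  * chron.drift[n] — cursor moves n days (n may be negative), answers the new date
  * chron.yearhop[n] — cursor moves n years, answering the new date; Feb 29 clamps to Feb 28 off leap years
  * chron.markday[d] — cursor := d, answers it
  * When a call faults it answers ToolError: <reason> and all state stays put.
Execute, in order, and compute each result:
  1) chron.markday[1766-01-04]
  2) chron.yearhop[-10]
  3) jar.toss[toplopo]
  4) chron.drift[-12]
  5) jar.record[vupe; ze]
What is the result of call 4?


Do: chron.markday[d→1766-01-04]
See: 1766-01-04
Do: chron.yearhop[n→-10]
See: 1756-01-04
Do: jar.toss[k→toplopo]
See: ToolError: no such key toplopo
Do: chron.drift[n→-12]
See: 1755-12-23
Do: jar.record[k→vupe; v→ze]
See: 1854-02-03

Answer: 1755-12-23


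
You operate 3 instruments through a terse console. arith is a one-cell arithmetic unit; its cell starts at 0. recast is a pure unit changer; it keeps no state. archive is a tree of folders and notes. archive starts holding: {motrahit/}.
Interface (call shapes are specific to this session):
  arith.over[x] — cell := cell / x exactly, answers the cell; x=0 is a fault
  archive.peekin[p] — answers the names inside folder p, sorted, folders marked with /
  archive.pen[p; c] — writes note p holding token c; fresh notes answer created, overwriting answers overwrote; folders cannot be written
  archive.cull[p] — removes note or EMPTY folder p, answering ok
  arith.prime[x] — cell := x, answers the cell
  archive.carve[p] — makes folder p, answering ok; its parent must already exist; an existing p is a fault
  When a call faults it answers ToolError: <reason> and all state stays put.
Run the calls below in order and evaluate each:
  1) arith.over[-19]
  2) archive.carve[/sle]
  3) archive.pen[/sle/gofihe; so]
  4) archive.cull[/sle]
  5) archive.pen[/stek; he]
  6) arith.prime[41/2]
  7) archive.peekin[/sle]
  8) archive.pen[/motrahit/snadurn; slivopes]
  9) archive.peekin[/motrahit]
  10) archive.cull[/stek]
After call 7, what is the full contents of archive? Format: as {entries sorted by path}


Calling over(x='-19'): 0.
Calling carve(p='/sle'), and observe ok.
Calling pen(p='/sle/gofihe', c='so'), and observe created.
Next I call cull(p='/sle'): ToolError: not empty.
Next I call pen(p='/stek', c='he'), giving created.
Then prime(x='41/2'), yielding 41/2.
Invoking peekin(p='/sle'), and get [gofihe].
I invoke pen(p='/motrahit/snadurn', c='slivopes'), giving created.
I invoke peekin(p='/motrahit'), and see [snadurn].
Next I call cull(p='/stek'), and get ok.

Answer: {motrahit/, sle/, sle/gofihe=so, stek=he}


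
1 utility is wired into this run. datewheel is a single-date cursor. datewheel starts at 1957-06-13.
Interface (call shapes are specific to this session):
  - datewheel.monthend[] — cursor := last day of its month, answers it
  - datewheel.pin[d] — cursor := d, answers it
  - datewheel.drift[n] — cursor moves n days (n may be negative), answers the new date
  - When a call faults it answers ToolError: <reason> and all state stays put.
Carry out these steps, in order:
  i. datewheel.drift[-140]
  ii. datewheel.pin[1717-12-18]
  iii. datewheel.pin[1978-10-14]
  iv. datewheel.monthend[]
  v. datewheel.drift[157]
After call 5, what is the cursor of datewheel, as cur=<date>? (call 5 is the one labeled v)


→ drift(n='-140')
← 1957-01-24
→ pin(d='1717-12-18')
← 1717-12-18
→ pin(d='1978-10-14')
← 1978-10-14
→ monthend()
← 1978-10-31
→ drift(n='157')
← 1979-04-06

Answer: cur=1979-04-06


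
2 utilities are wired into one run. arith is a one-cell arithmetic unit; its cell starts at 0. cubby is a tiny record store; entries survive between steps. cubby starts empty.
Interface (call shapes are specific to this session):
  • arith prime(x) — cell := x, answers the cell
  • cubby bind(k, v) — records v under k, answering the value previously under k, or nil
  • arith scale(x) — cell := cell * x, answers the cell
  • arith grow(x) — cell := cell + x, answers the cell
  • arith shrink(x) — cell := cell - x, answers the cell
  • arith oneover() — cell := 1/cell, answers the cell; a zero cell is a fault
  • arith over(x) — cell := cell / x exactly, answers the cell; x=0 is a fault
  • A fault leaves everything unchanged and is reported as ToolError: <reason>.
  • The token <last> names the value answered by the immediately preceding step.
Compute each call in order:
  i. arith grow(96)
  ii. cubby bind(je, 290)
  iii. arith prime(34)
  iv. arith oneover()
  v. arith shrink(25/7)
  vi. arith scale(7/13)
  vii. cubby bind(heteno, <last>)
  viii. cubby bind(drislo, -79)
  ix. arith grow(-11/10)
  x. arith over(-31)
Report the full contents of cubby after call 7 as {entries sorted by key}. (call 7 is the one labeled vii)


Do: arith grow[x→96]
See: 96
Do: cubby bind[k→je; v→290]
See: nil
Do: arith prime[x→34]
See: 34
Do: arith oneover[]
See: 1/34
Do: arith shrink[x→25/7]
See: -843/238
Do: arith scale[x→7/13]
See: -843/442
Do: cubby bind[k→heteno; v→<last>]
See: nil
Do: cubby bind[k→drislo; v→-79]
See: nil
Do: arith grow[x→-11/10]
See: -3323/1105
Do: arith over[x→-31]
See: 3323/34255

Answer: {heteno=-843/442, je=290}


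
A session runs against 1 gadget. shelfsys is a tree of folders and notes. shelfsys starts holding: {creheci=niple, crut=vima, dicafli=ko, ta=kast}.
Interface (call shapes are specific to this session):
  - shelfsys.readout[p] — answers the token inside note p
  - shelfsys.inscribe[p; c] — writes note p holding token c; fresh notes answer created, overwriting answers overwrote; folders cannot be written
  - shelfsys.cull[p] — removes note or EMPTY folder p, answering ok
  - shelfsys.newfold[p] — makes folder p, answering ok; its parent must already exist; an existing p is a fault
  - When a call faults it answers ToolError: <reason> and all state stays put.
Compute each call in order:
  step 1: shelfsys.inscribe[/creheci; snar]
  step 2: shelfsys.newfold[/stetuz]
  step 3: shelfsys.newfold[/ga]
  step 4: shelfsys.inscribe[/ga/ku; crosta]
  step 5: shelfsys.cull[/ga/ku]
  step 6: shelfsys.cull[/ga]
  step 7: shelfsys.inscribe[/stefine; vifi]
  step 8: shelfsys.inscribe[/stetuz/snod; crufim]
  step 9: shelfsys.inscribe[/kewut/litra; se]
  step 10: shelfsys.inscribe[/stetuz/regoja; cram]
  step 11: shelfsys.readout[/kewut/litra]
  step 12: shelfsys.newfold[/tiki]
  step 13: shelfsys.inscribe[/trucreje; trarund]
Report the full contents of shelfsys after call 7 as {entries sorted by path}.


Answer: {creheci=snar, crut=vima, dicafli=ko, stefine=vifi, stetuz/, ta=kast}

Derivation:
→ shelfsys.inscribe(/creheci, snar)
← overwrote
→ shelfsys.newfold(/stetuz)
← ok
→ shelfsys.newfold(/ga)
← ok
→ shelfsys.inscribe(/ga/ku, crosta)
← created
→ shelfsys.cull(/ga/ku)
← ok
→ shelfsys.cull(/ga)
← ok
→ shelfsys.inscribe(/stefine, vifi)
← created
→ shelfsys.inscribe(/stetuz/snod, crufim)
← created
→ shelfsys.inscribe(/kewut/litra, se)
← ToolError: no parent
→ shelfsys.inscribe(/stetuz/regoja, cram)
← created
→ shelfsys.readout(/kewut/litra)
← ToolError: not found
→ shelfsys.newfold(/tiki)
← ok
→ shelfsys.inscribe(/trucreje, trarund)
← created
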